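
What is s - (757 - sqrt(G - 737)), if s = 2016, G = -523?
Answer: 1259 + 6*I*sqrt(35) ≈ 1259.0 + 35.496*I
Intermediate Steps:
s - (757 - sqrt(G - 737)) = 2016 - (757 - sqrt(-523 - 737)) = 2016 - (757 - sqrt(-1260)) = 2016 - (757 - 6*I*sqrt(35)) = 2016 + (-757 + 6*I*sqrt(35)) = 1259 + 6*I*sqrt(35)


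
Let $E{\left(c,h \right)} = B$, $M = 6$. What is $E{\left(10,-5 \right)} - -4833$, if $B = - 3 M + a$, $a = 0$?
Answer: $4815$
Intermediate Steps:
$B = -18$ ($B = \left(-3\right) 6 + 0 = -18 + 0 = -18$)
$E{\left(c,h \right)} = -18$
$E{\left(10,-5 \right)} - -4833 = -18 - -4833 = -18 + 4833 = 4815$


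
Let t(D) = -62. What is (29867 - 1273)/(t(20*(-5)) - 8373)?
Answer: -28594/8435 ≈ -3.3899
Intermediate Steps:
(29867 - 1273)/(t(20*(-5)) - 8373) = (29867 - 1273)/(-62 - 8373) = 28594/(-8435) = 28594*(-1/8435) = -28594/8435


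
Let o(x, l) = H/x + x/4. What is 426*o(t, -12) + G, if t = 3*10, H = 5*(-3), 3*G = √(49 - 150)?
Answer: 2982 + I*√101/3 ≈ 2982.0 + 3.35*I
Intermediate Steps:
G = I*√101/3 (G = √(49 - 150)/3 = √(-101)/3 = (I*√101)/3 = I*√101/3 ≈ 3.35*I)
H = -15
t = 30
o(x, l) = -15/x + x/4
426*o(t, -12) + G = 426*(-15/30 + (¼)*30) + I*√101/3 = 426*(-15*1/30 + 15/2) + I*√101/3 = 426*(-½ + 15/2) + I*√101/3 = 426*7 + I*√101/3 = 2982 + I*√101/3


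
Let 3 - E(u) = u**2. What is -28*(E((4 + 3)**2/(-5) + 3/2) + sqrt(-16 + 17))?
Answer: 45423/25 ≈ 1816.9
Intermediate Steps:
E(u) = 3 - u**2
-28*(E((4 + 3)**2/(-5) + 3/2) + sqrt(-16 + 17)) = -28*((3 - ((4 + 3)**2/(-5) + 3/2)**2) + sqrt(-16 + 17)) = -28*((3 - (7**2*(-1/5) + 3*(1/2))**2) + sqrt(1)) = -28*((3 - (49*(-1/5) + 3/2)**2) + 1) = -28*((3 - (-49/5 + 3/2)**2) + 1) = -28*((3 - (-83/10)**2) + 1) = -28*((3 - 1*6889/100) + 1) = -28*((3 - 6889/100) + 1) = -28*(-6589/100 + 1) = -28*(-6489/100) = 45423/25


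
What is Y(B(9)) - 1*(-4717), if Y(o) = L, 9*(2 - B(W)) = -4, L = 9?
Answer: 4726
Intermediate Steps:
B(W) = 22/9 (B(W) = 2 - ⅑*(-4) = 2 + 4/9 = 22/9)
Y(o) = 9
Y(B(9)) - 1*(-4717) = 9 - 1*(-4717) = 9 + 4717 = 4726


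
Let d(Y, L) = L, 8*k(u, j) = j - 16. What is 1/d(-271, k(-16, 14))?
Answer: -4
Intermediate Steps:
k(u, j) = -2 + j/8 (k(u, j) = (j - 16)/8 = (-16 + j)/8 = -2 + j/8)
1/d(-271, k(-16, 14)) = 1/(-2 + (⅛)*14) = 1/(-2 + 7/4) = 1/(-¼) = -4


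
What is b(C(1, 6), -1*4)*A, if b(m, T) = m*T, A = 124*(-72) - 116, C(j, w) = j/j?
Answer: 36176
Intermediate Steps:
C(j, w) = 1
A = -9044 (A = -8928 - 116 = -9044)
b(m, T) = T*m
b(C(1, 6), -1*4)*A = (-1*4*1)*(-9044) = -4*1*(-9044) = -4*(-9044) = 36176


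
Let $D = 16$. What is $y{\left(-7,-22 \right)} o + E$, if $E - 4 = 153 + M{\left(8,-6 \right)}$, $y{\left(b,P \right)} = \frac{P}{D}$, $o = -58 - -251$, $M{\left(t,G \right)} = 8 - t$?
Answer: $- \frac{867}{8} \approx -108.38$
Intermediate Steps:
$o = 193$ ($o = -58 + 251 = 193$)
$y{\left(b,P \right)} = \frac{P}{16}$
$E = 157$ ($E = 4 + \left(153 + \left(8 - 8\right)\right) = 4 + \left(153 + 0\right) = 4 + 153 = 157$)
$y{\left(-7,-22 \right)} o + E = \frac{1}{16} \left(-22\right) 193 + 157 = \left(- \frac{11}{8}\right) 193 + 157 = - \frac{2123}{8} + 157 = - \frac{867}{8}$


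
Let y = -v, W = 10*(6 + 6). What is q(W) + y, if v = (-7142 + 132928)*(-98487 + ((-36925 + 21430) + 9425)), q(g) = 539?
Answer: 13151807341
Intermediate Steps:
W = 120 (W = 10*12 = 120)
v = -13151806802 (v = 125786*(-98487 + (-15495 + 9425)) = 125786*(-98487 - 6070) = 125786*(-104557) = -13151806802)
y = 13151806802 (y = -1*(-13151806802) = 13151806802)
q(W) + y = 539 + 13151806802 = 13151807341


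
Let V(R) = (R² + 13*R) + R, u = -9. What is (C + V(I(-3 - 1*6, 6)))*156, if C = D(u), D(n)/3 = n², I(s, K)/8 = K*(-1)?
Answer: 292500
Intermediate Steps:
I(s, K) = -8*K (I(s, K) = 8*(K*(-1)) = 8*(-K) = -8*K)
D(n) = 3*n²
V(R) = R² + 14*R
C = 243 (C = 3*(-9)² = 3*81 = 243)
(C + V(I(-3 - 1*6, 6)))*156 = (243 + (-8*6)*(14 - 8*6))*156 = (243 - 48*(14 - 48))*156 = (243 - 48*(-34))*156 = (243 + 1632)*156 = 1875*156 = 292500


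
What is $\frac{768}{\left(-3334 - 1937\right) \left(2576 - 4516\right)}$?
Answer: $\frac{64}{852145} \approx 7.5105 \cdot 10^{-5}$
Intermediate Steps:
$\frac{768}{\left(-3334 - 1937\right) \left(2576 - 4516\right)} = \frac{768}{\left(-5271\right) \left(-1940\right)} = \frac{768}{10225740} = 768 \cdot \frac{1}{10225740} = \frac{64}{852145}$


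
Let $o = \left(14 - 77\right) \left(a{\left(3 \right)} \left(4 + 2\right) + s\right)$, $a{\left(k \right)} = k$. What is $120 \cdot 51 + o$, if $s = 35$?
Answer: $2781$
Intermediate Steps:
$o = -3339$ ($o = \left(14 - 77\right) \left(3 \left(4 + 2\right) + 35\right) = - 63 \left(3 \cdot 6 + 35\right) = - 63 \left(18 + 35\right) = \left(-63\right) 53 = -3339$)
$120 \cdot 51 + o = 120 \cdot 51 - 3339 = 6120 - 3339 = 2781$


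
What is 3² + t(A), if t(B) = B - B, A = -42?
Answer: 9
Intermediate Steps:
t(B) = 0
3² + t(A) = 3² + 0 = 9 + 0 = 9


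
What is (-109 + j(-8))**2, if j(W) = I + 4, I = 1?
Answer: 10816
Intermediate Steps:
j(W) = 5 (j(W) = 1 + 4 = 5)
(-109 + j(-8))**2 = (-109 + 5)**2 = (-104)**2 = 10816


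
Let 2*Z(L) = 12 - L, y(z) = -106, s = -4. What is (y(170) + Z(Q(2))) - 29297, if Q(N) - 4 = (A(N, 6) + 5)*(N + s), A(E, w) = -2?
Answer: -29396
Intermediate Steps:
Q(N) = -8 + 3*N (Q(N) = 4 + (-2 + 5)*(N - 4) = 4 + 3*(-4 + N) = 4 + (-12 + 3*N) = -8 + 3*N)
Z(L) = 6 - L/2 (Z(L) = (12 - L)/2 = 6 - L/2)
(y(170) + Z(Q(2))) - 29297 = (-106 + (6 - (-8 + 3*2)/2)) - 29297 = (-106 + (6 - (-8 + 6)/2)) - 29297 = (-106 + (6 - 1/2*(-2))) - 29297 = (-106 + (6 + 1)) - 29297 = (-106 + 7) - 29297 = -99 - 29297 = -29396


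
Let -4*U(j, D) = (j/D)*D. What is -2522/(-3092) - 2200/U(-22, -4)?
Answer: -617139/1546 ≈ -399.18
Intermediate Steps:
U(j, D) = -j/4 (U(j, D) = -j/D*D/4 = -j/4)
-2522/(-3092) - 2200/U(-22, -4) = -2522/(-3092) - 2200/((-¼*(-22))) = -2522*(-1/3092) - 2200/11/2 = 1261/1546 - 2200*2/11 = 1261/1546 - 400 = -617139/1546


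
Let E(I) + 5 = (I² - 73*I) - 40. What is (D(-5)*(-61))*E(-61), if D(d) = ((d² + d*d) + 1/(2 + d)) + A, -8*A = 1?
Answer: -589588241/24 ≈ -2.4566e+7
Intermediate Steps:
E(I) = -45 + I² - 73*I (E(I) = -5 + ((I² - 73*I) - 40) = -5 + (-40 + I² - 73*I) = -45 + I² - 73*I)
A = -⅛ (A = -⅛*1 = -⅛ ≈ -0.12500)
D(d) = -⅛ + 1/(2 + d) + 2*d² (D(d) = ((d² + d*d) + 1/(2 + d)) - ⅛ = ((d² + d²) + 1/(2 + d)) - ⅛ = (2*d² + 1/(2 + d)) - ⅛ = (1/(2 + d) + 2*d²) - ⅛ = -⅛ + 1/(2 + d) + 2*d²)
(D(-5)*(-61))*E(-61) = (((6 - 1*(-5) + 16*(-5)³ + 32*(-5)²)/(8*(2 - 5)))*(-61))*(-45 + (-61)² - 73*(-61)) = (((⅛)*(6 + 5 + 16*(-125) + 32*25)/(-3))*(-61))*(-45 + 3721 + 4453) = (((⅛)*(-⅓)*(6 + 5 - 2000 + 800))*(-61))*8129 = (((⅛)*(-⅓)*(-1189))*(-61))*8129 = ((1189/24)*(-61))*8129 = -72529/24*8129 = -589588241/24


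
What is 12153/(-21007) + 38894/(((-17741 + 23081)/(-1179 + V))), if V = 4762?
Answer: 1463705922697/56088690 ≈ 26096.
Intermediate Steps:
12153/(-21007) + 38894/(((-17741 + 23081)/(-1179 + V))) = 12153/(-21007) + 38894/(((-17741 + 23081)/(-1179 + 4762))) = 12153*(-1/21007) + 38894/((5340/3583)) = -12153/21007 + 38894/((5340*(1/3583))) = -12153/21007 + 38894/(5340/3583) = -12153/21007 + 38894*(3583/5340) = -12153/21007 + 69678601/2670 = 1463705922697/56088690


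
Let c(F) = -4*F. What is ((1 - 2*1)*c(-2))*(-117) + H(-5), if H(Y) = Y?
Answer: 931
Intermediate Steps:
((1 - 2*1)*c(-2))*(-117) + H(-5) = ((1 - 2*1)*(-4*(-2)))*(-117) - 5 = ((1 - 2)*8)*(-117) - 5 = -1*8*(-117) - 5 = -8*(-117) - 5 = 936 - 5 = 931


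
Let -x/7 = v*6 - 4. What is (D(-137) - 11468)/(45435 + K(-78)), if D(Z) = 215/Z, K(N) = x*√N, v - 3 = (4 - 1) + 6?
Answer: -1830600615/7313734999 - 249317852*I*√78/95078554987 ≈ -0.2503 - 0.023159*I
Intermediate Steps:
v = 12 (v = 3 + ((4 - 1) + 6) = 3 + (3 + 6) = 3 + 9 = 12)
x = -476 (x = -7*(12*6 - 4) = -7*(72 - 4) = -7*68 = -476)
K(N) = -476*√N
(D(-137) - 11468)/(45435 + K(-78)) = (215/(-137) - 11468)/(45435 - 476*I*√78) = (215*(-1/137) - 11468)/(45435 - 476*I*√78) = (-215/137 - 11468)/(45435 - 476*I*√78) = -1571331/(137*(45435 - 476*I*√78))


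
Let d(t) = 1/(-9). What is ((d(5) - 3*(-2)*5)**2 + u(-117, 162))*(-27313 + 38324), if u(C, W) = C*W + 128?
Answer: -15993972995/81 ≈ -1.9746e+8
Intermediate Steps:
u(C, W) = 128 + C*W
d(t) = -1/9
((d(5) - 3*(-2)*5)**2 + u(-117, 162))*(-27313 + 38324) = ((-1/9 - 3*(-2)*5)**2 + (128 - 117*162))*(-27313 + 38324) = ((-1/9 + 6*5)**2 + (128 - 18954))*11011 = ((-1/9 + 30)**2 - 18826)*11011 = ((269/9)**2 - 18826)*11011 = (72361/81 - 18826)*11011 = -1452545/81*11011 = -15993972995/81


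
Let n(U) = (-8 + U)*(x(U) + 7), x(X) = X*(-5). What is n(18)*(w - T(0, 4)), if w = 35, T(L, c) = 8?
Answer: -22410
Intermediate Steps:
x(X) = -5*X
n(U) = (-8 + U)*(7 - 5*U) (n(U) = (-8 + U)*(-5*U + 7) = (-8 + U)*(7 - 5*U))
n(18)*(w - T(0, 4)) = (-56 - 5*18**2 + 47*18)*(35 - 1*8) = (-56 - 5*324 + 846)*(35 - 8) = (-56 - 1620 + 846)*27 = -830*27 = -22410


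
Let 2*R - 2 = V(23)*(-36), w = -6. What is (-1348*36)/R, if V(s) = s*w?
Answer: -48528/2485 ≈ -19.528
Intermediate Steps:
V(s) = -6*s (V(s) = s*(-6) = -6*s)
R = 2485 (R = 1 + (-6*23*(-36))/2 = 1 + (-138*(-36))/2 = 1 + (1/2)*4968 = 1 + 2484 = 2485)
(-1348*36)/R = -1348*36/2485 = -48528*1/2485 = -48528/2485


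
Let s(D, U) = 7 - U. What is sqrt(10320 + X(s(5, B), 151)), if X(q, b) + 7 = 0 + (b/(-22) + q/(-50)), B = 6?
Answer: sqrt(31176002)/55 ≈ 101.52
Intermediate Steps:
X(q, b) = -7 - b/22 - q/50 (X(q, b) = -7 + (0 + (b/(-22) + q/(-50))) = -7 + (0 + (b*(-1/22) + q*(-1/50))) = -7 + (0 + (-b/22 - q/50)) = -7 + (-b/22 - q/50) = -7 - b/22 - q/50)
sqrt(10320 + X(s(5, B), 151)) = sqrt(10320 + (-7 - 1/22*151 - (7 - 1*6)/50)) = sqrt(10320 + (-7 - 151/22 - (7 - 6)/50)) = sqrt(10320 + (-7 - 151/22 - 1/50*1)) = sqrt(10320 + (-7 - 151/22 - 1/50)) = sqrt(10320 - 3818/275) = sqrt(2834182/275) = sqrt(31176002)/55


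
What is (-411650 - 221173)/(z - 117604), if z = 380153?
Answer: -632823/262549 ≈ -2.4103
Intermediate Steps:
(-411650 - 221173)/(z - 117604) = (-411650 - 221173)/(380153 - 117604) = -632823/262549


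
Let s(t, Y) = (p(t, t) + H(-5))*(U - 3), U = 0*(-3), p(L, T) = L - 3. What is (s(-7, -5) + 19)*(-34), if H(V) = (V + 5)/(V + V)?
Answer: -1666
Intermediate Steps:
p(L, T) = -3 + L
U = 0
H(V) = (5 + V)/(2*V) (H(V) = (5 + V)/((2*V)) = (5 + V)*(1/(2*V)) = (5 + V)/(2*V))
s(t, Y) = 9 - 3*t (s(t, Y) = ((-3 + t) + (½)*(5 - 5)/(-5))*(0 - 3) = ((-3 + t) + (½)*(-⅕)*0)*(-3) = ((-3 + t) + 0)*(-3) = (-3 + t)*(-3) = 9 - 3*t)
(s(-7, -5) + 19)*(-34) = ((9 - 3*(-7)) + 19)*(-34) = ((9 + 21) + 19)*(-34) = (30 + 19)*(-34) = 49*(-34) = -1666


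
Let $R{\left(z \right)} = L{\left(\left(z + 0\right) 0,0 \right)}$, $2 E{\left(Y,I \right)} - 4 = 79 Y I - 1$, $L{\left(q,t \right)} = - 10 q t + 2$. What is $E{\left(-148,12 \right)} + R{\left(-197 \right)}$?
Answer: $- \frac{140297}{2} \approx -70149.0$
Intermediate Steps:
$L{\left(q,t \right)} = 2 - 10 q t$ ($L{\left(q,t \right)} = - 10 q t + 2 = 2 - 10 q t$)
$E{\left(Y,I \right)} = \frac{3}{2} + \frac{79 I Y}{2}$ ($E{\left(Y,I \right)} = 2 + \frac{79 Y I - 1}{2} = 2 + \frac{79 I Y - 1}{2} = 2 + \frac{-1 + 79 I Y}{2} = 2 + \left(- \frac{1}{2} + \frac{79 I Y}{2}\right) = \frac{3}{2} + \frac{79 I Y}{2}$)
$R{\left(z \right)} = 2$ ($R{\left(z \right)} = 2 - 10 \left(z + 0\right) 0 \cdot 0 = 2 - 10 z 0 \cdot 0 = 2 - 0 \cdot 0 = 2 + 0 = 2$)
$E{\left(-148,12 \right)} + R{\left(-197 \right)} = \left(\frac{3}{2} + \frac{79}{2} \cdot 12 \left(-148\right)\right) + 2 = \left(\frac{3}{2} - 70152\right) + 2 = - \frac{140301}{2} + 2 = - \frac{140297}{2}$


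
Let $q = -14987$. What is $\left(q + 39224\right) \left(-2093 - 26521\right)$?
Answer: $-693517518$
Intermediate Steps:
$\left(q + 39224\right) \left(-2093 - 26521\right) = \left(-14987 + 39224\right) \left(-2093 - 26521\right) = 24237 \left(-28614\right) = -693517518$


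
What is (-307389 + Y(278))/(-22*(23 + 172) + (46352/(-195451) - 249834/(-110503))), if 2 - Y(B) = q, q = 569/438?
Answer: 2907859426444646975/40563782897929896 ≈ 71.686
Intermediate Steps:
q = 569/438 (q = 569*(1/438) = 569/438 ≈ 1.2991)
Y(B) = 307/438 (Y(B) = 2 - 1*569/438 = 2 - 569/438 = 307/438)
(-307389 + Y(278))/(-22*(23 + 172) + (46352/(-195451) - 249834/(-110503))) = (-307389 + 307/438)/(-22*(23 + 172) + (46352/(-195451) - 249834/(-110503))) = -134636075/(438*(-22*195 + (46352*(-1/195451) - 249834*(-1/110503)))) = -134636075/(438*(-4290 + (-46352/195451 + 249834/110503))) = -134636075/(438*(-4290 + 43708270078/21597921853)) = -134636075/(438*(-92611376479292/21597921853)) = -134636075/438*(-21597921853/92611376479292) = 2907859426444646975/40563782897929896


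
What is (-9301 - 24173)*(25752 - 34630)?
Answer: 297182172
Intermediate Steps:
(-9301 - 24173)*(25752 - 34630) = -33474*(-8878) = 297182172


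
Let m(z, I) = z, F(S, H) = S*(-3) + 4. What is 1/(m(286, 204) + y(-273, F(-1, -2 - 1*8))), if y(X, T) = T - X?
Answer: 1/566 ≈ 0.0017668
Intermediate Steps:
F(S, H) = 4 - 3*S (F(S, H) = -3*S + 4 = 4 - 3*S)
1/(m(286, 204) + y(-273, F(-1, -2 - 1*8))) = 1/(286 + ((4 - 3*(-1)) - 1*(-273))) = 1/(286 + ((4 + 3) + 273)) = 1/(286 + (7 + 273)) = 1/(286 + 280) = 1/566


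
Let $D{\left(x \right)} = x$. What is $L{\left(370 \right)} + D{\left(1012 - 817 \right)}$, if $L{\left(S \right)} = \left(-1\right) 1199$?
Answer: $-1004$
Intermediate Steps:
$L{\left(S \right)} = -1199$
$L{\left(370 \right)} + D{\left(1012 - 817 \right)} = -1199 + \left(1012 - 817\right) = -1199 + 195 = -1004$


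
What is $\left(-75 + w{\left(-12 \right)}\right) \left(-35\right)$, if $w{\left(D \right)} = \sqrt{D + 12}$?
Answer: $2625$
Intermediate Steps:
$w{\left(D \right)} = \sqrt{12 + D}$
$\left(-75 + w{\left(-12 \right)}\right) \left(-35\right) = \left(-75 + \sqrt{12 - 12}\right) \left(-35\right) = \left(-75 + \sqrt{0}\right) \left(-35\right) = \left(-75 + 0\right) \left(-35\right) = \left(-75\right) \left(-35\right) = 2625$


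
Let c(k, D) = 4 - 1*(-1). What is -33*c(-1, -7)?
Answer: -165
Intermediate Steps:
c(k, D) = 5 (c(k, D) = 4 + 1 = 5)
-33*c(-1, -7) = -33*5 = -165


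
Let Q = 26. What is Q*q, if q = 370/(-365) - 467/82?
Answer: -522067/2993 ≈ -174.43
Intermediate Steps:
q = -40159/5986 (q = 370*(-1/365) - 467*1/82 = -74/73 - 467/82 = -40159/5986 ≈ -6.7088)
Q*q = 26*(-40159/5986) = -522067/2993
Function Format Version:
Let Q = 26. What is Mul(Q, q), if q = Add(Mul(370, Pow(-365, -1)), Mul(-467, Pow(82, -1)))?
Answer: Rational(-522067, 2993) ≈ -174.43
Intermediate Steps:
q = Rational(-40159, 5986) (q = Add(Mul(370, Rational(-1, 365)), Mul(-467, Rational(1, 82))) = Add(Rational(-74, 73), Rational(-467, 82)) = Rational(-40159, 5986) ≈ -6.7088)
Mul(Q, q) = Mul(26, Rational(-40159, 5986)) = Rational(-522067, 2993)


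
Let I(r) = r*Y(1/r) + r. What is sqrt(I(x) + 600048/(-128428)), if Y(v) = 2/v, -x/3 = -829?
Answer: sqrt(12754638745638141)/32107 ≈ 3517.5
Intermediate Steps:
x = 2487 (x = -3*(-829) = 2487)
I(r) = r + 2*r**2 (I(r) = r*(2/(1/r)) + r = r*(2*r) + r = 2*r**2 + r = r + 2*r**2)
sqrt(I(x) + 600048/(-128428)) = sqrt(2487*(1 + 2*2487) + 600048/(-128428)) = sqrt(2487*(1 + 4974) + 600048*(-1/128428)) = sqrt(2487*4975 - 150012/32107) = sqrt(12372825 - 150012/32107) = sqrt(397254142263/32107) = sqrt(12754638745638141)/32107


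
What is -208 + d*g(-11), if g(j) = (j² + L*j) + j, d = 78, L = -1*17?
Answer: 22958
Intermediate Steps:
L = -17
g(j) = j² - 16*j (g(j) = (j² - 17*j) + j = j² - 16*j)
-208 + d*g(-11) = -208 + 78*(-11*(-16 - 11)) = -208 + 78*(-11*(-27)) = -208 + 78*297 = -208 + 23166 = 22958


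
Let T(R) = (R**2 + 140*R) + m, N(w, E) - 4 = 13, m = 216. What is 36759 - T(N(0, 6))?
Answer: 33874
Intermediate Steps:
N(w, E) = 17 (N(w, E) = 4 + 13 = 17)
T(R) = 216 + R**2 + 140*R (T(R) = (R**2 + 140*R) + 216 = 216 + R**2 + 140*R)
36759 - T(N(0, 6)) = 36759 - (216 + 17**2 + 140*17) = 36759 - (216 + 289 + 2380) = 36759 - 1*2885 = 36759 - 2885 = 33874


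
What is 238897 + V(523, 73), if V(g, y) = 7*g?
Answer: 242558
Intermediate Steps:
238897 + V(523, 73) = 238897 + 7*523 = 238897 + 3661 = 242558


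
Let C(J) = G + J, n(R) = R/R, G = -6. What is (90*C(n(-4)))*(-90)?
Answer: 40500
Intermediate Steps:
n(R) = 1
C(J) = -6 + J
(90*C(n(-4)))*(-90) = (90*(-6 + 1))*(-90) = (90*(-5))*(-90) = -450*(-90) = 40500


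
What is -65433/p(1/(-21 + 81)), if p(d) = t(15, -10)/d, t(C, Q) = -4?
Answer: 21811/80 ≈ 272.64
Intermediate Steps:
p(d) = -4/d
-65433/p(1/(-21 + 81)) = -65433*(-1/(4*(-21 + 81))) = -65433/((-4/(1/60))) = -65433/((-4/1/60)) = -65433/((-4*60)) = -65433/(-240) = -65433*(-1/240) = 21811/80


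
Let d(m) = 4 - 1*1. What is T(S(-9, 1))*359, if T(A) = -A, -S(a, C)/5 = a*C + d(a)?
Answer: -10770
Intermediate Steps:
d(m) = 3 (d(m) = 4 - 1 = 3)
S(a, C) = -15 - 5*C*a (S(a, C) = -5*(a*C + 3) = -5*(C*a + 3) = -5*(3 + C*a) = -15 - 5*C*a)
T(S(-9, 1))*359 = -(-15 - 5*1*(-9))*359 = -(-15 + 45)*359 = -1*30*359 = -30*359 = -10770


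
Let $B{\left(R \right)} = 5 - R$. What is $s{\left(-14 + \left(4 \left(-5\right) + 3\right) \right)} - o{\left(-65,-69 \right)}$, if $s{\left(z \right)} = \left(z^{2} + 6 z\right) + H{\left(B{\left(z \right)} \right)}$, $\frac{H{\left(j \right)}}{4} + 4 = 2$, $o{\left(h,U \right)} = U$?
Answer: $836$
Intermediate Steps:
$H{\left(j \right)} = -8$ ($H{\left(j \right)} = -16 + 4 \cdot 2 = -16 + 8 = -8$)
$s{\left(z \right)} = -8 + z^{2} + 6 z$ ($s{\left(z \right)} = \left(z^{2} + 6 z\right) - 8 = -8 + z^{2} + 6 z$)
$s{\left(-14 + \left(4 \left(-5\right) + 3\right) \right)} - o{\left(-65,-69 \right)} = \left(-8 + \left(-14 + \left(4 \left(-5\right) + 3\right)\right)^{2} + 6 \left(-14 + \left(4 \left(-5\right) + 3\right)\right)\right) - -69 = \left(-8 + \left(-14 + \left(-20 + 3\right)\right)^{2} + 6 \left(-14 + \left(-20 + 3\right)\right)\right) + 69 = \left(-8 + \left(-14 - 17\right)^{2} + 6 \left(-14 - 17\right)\right) + 69 = \left(-8 + \left(-31\right)^{2} + 6 \left(-31\right)\right) + 69 = \left(-8 + 961 - 186\right) + 69 = 767 + 69 = 836$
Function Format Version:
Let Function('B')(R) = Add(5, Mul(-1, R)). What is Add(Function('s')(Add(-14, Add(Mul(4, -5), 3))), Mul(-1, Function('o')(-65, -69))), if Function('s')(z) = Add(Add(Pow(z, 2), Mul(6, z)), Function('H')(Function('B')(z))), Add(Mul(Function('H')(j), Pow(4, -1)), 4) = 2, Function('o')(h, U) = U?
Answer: 836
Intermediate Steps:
Function('H')(j) = -8 (Function('H')(j) = Add(-16, Mul(4, 2)) = Add(-16, 8) = -8)
Function('s')(z) = Add(-8, Pow(z, 2), Mul(6, z)) (Function('s')(z) = Add(Add(Pow(z, 2), Mul(6, z)), -8) = Add(-8, Pow(z, 2), Mul(6, z)))
Add(Function('s')(Add(-14, Add(Mul(4, -5), 3))), Mul(-1, Function('o')(-65, -69))) = Add(Add(-8, Pow(Add(-14, Add(Mul(4, -5), 3)), 2), Mul(6, Add(-14, Add(Mul(4, -5), 3)))), Mul(-1, -69)) = Add(Add(-8, Pow(Add(-14, Add(-20, 3)), 2), Mul(6, Add(-14, Add(-20, 3)))), 69) = Add(Add(-8, Pow(Add(-14, -17), 2), Mul(6, Add(-14, -17))), 69) = Add(Add(-8, Pow(-31, 2), Mul(6, -31)), 69) = Add(Add(-8, 961, -186), 69) = Add(767, 69) = 836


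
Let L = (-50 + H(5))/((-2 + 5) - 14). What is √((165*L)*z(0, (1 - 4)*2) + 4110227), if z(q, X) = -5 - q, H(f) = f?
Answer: 2*√1026713 ≈ 2026.5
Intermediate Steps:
L = 45/11 (L = (-50 + 5)/((-2 + 5) - 14) = -45/(3 - 14) = -45/(-11) = -45*(-1/11) = 45/11 ≈ 4.0909)
√((165*L)*z(0, (1 - 4)*2) + 4110227) = √((165*(45/11))*(-5 - 1*0) + 4110227) = √(675*(-5 + 0) + 4110227) = √(675*(-5) + 4110227) = √(-3375 + 4110227) = √4106852 = 2*√1026713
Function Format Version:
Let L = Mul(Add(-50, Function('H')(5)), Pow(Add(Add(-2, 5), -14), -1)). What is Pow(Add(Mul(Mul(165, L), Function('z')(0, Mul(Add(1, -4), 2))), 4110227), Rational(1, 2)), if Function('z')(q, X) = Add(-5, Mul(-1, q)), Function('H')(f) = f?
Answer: Mul(2, Pow(1026713, Rational(1, 2))) ≈ 2026.5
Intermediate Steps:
L = Rational(45, 11) (L = Mul(Add(-50, 5), Pow(Add(Add(-2, 5), -14), -1)) = Mul(-45, Pow(Add(3, -14), -1)) = Mul(-45, Pow(-11, -1)) = Mul(-45, Rational(-1, 11)) = Rational(45, 11) ≈ 4.0909)
Pow(Add(Mul(Mul(165, L), Function('z')(0, Mul(Add(1, -4), 2))), 4110227), Rational(1, 2)) = Pow(Add(Mul(Mul(165, Rational(45, 11)), Add(-5, Mul(-1, 0))), 4110227), Rational(1, 2)) = Pow(Add(Mul(675, Add(-5, 0)), 4110227), Rational(1, 2)) = Pow(Add(Mul(675, -5), 4110227), Rational(1, 2)) = Pow(Add(-3375, 4110227), Rational(1, 2)) = Pow(4106852, Rational(1, 2)) = Mul(2, Pow(1026713, Rational(1, 2)))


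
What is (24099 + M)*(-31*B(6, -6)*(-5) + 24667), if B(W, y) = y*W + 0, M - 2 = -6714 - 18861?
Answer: -28134238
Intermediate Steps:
M = -25573 (M = 2 + (-6714 - 18861) = 2 - 25575 = -25573)
B(W, y) = W*y (B(W, y) = W*y + 0 = W*y)
(24099 + M)*(-31*B(6, -6)*(-5) + 24667) = (24099 - 25573)*(-186*(-6)*(-5) + 24667) = -1474*(-31*(-36)*(-5) + 24667) = -1474*(1116*(-5) + 24667) = -1474*(-5580 + 24667) = -1474*19087 = -28134238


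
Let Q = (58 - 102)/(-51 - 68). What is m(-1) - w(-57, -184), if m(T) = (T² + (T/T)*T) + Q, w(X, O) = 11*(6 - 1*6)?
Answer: 44/119 ≈ 0.36975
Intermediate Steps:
Q = 44/119 (Q = -44/(-119) = -44*(-1/119) = 44/119 ≈ 0.36975)
w(X, O) = 0 (w(X, O) = 11*(6 - 6) = 11*0 = 0)
m(T) = 44/119 + T + T² (m(T) = (T² + (T/T)*T) + 44/119 = (T² + 1*T) + 44/119 = (T² + T) + 44/119 = (T + T²) + 44/119 = 44/119 + T + T²)
m(-1) - w(-57, -184) = (44/119 - 1 + (-1)²) - 1*0 = (44/119 - 1 + 1) + 0 = 44/119 + 0 = 44/119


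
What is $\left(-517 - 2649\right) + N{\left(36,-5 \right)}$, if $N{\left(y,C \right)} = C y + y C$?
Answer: $-3526$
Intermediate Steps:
$N{\left(y,C \right)} = 2 C y$ ($N{\left(y,C \right)} = C y + C y = 2 C y$)
$\left(-517 - 2649\right) + N{\left(36,-5 \right)} = \left(-517 - 2649\right) + 2 \left(-5\right) 36 = -3166 - 360 = -3526$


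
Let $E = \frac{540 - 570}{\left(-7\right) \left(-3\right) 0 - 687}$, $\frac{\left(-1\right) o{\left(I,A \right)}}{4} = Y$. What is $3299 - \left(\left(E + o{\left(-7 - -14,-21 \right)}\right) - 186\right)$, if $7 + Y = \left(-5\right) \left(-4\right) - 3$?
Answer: $\frac{807215}{229} \approx 3525.0$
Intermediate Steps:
$Y = 10$ ($Y = -7 - -17 = -7 + \left(20 - 3\right) = -7 + 17 = 10$)
$o{\left(I,A \right)} = -40$ ($o{\left(I,A \right)} = \left(-4\right) 10 = -40$)
$E = \frac{10}{229}$ ($E = - \frac{30}{21 \cdot 0 - 687} = - \frac{30}{0 - 687} = - \frac{30}{-687} = \left(-30\right) \left(- \frac{1}{687}\right) = \frac{10}{229} \approx 0.043668$)
$3299 - \left(\left(E + o{\left(-7 - -14,-21 \right)}\right) - 186\right) = 3299 - \left(\left(\frac{10}{229} - 40\right) - 186\right) = 3299 - \left(- \frac{9150}{229} - 186\right) = 3299 - - \frac{51744}{229} = 3299 + \frac{51744}{229} = \frac{807215}{229}$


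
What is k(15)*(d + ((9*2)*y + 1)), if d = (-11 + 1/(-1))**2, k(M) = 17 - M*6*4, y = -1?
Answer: -43561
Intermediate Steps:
k(M) = 17 - 24*M (k(M) = 17 - 6*M*4 = 17 - 24*M)
d = 144 (d = (-11 - 1)**2 = (-12)**2 = 144)
k(15)*(d + ((9*2)*y + 1)) = (17 - 24*15)*(144 + ((9*2)*(-1) + 1)) = (17 - 360)*(144 + (18*(-1) + 1)) = -343*(144 + (-18 + 1)) = -343*(144 - 17) = -343*127 = -43561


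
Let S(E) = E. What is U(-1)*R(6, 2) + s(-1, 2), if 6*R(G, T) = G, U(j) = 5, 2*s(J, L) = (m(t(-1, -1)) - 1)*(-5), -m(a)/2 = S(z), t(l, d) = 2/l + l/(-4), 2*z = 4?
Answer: 35/2 ≈ 17.500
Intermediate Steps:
z = 2 (z = (½)*4 = 2)
t(l, d) = 2/l - l/4 (t(l, d) = 2/l + l*(-¼) = 2/l - l/4)
m(a) = -4 (m(a) = -2*2 = -4)
s(J, L) = 25/2 (s(J, L) = ((-4 - 1)*(-5))/2 = (-5*(-5))/2 = (½)*25 = 25/2)
R(G, T) = G/6
U(-1)*R(6, 2) + s(-1, 2) = 5*((⅙)*6) + 25/2 = 5*1 + 25/2 = 5 + 25/2 = 35/2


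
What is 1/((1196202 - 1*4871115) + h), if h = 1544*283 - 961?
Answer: -1/3238922 ≈ -3.0874e-7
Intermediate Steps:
h = 435991 (h = 436952 - 961 = 435991)
1/((1196202 - 1*4871115) + h) = 1/((1196202 - 1*4871115) + 435991) = 1/((1196202 - 4871115) + 435991) = 1/(-3674913 + 435991) = 1/(-3238922) = -1/3238922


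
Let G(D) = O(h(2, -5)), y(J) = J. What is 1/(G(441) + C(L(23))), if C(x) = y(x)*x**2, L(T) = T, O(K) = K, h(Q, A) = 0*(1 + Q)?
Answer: 1/12167 ≈ 8.2190e-5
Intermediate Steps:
h(Q, A) = 0
G(D) = 0
C(x) = x**3 (C(x) = x*x**2 = x**3)
1/(G(441) + C(L(23))) = 1/(0 + 23**3) = 1/(0 + 12167) = 1/12167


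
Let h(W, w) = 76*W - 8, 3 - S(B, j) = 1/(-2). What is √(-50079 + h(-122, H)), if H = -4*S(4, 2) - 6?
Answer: I*√59359 ≈ 243.64*I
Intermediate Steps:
S(B, j) = 7/2 (S(B, j) = 3 - 1/(-2) = 3 - 1*(-½) = 3 + ½ = 7/2)
H = -20 (H = -4*7/2 - 6 = -14 - 6 = -20)
h(W, w) = -8 + 76*W
√(-50079 + h(-122, H)) = √(-50079 + (-8 + 76*(-122))) = √(-50079 + (-8 - 9272)) = √(-50079 - 9280) = √(-59359) = I*√59359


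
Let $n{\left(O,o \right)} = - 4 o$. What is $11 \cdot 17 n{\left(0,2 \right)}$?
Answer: $-1496$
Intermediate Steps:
$11 \cdot 17 n{\left(0,2 \right)} = 11 \cdot 17 \left(\left(-4\right) 2\right) = 187 \left(-8\right) = -1496$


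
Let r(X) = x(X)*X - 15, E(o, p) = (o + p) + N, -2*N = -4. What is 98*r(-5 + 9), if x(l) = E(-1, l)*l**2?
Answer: 29890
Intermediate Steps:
N = 2 (N = -1/2*(-4) = 2)
E(o, p) = 2 + o + p (E(o, p) = (o + p) + 2 = 2 + o + p)
x(l) = l**2*(1 + l) (x(l) = (2 - 1 + l)*l**2 = (1 + l)*l**2 = l**2*(1 + l))
r(X) = -15 + X**3*(1 + X) (r(X) = (X**2*(1 + X))*X - 15 = X**3*(1 + X) - 15 = -15 + X**3*(1 + X))
98*r(-5 + 9) = 98*(-15 + (-5 + 9)**3*(1 + (-5 + 9))) = 98*(-15 + 4**3*(1 + 4)) = 98*(-15 + 64*5) = 98*(-15 + 320) = 98*305 = 29890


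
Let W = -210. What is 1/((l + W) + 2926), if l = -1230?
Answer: 1/1486 ≈ 0.00067295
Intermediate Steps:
1/((l + W) + 2926) = 1/((-1230 - 210) + 2926) = 1/(-1440 + 2926) = 1/1486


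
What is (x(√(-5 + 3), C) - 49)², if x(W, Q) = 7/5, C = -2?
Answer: 56644/25 ≈ 2265.8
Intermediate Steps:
x(W, Q) = 7/5 (x(W, Q) = 7*(⅕) = 7/5)
(x(√(-5 + 3), C) - 49)² = (7/5 - 49)² = (-238/5)² = 56644/25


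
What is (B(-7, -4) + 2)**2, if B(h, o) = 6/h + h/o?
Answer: 6561/784 ≈ 8.3686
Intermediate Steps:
(B(-7, -4) + 2)**2 = ((6/(-7) - 7/(-4)) + 2)**2 = ((6*(-1/7) - 7*(-1/4)) + 2)**2 = ((-6/7 + 7/4) + 2)**2 = (25/28 + 2)**2 = (81/28)**2 = 6561/784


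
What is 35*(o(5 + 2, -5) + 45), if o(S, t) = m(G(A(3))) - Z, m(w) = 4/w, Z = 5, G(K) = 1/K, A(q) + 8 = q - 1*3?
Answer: 280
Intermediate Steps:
A(q) = -11 + q (A(q) = -8 + (q - 1*3) = -8 + (q - 3) = -8 + (-3 + q) = -11 + q)
o(S, t) = -37 (o(S, t) = 4/(1/(-11 + 3)) - 1*5 = 4/(1/(-8)) - 5 = 4/(-⅛) - 5 = 4*(-8) - 5 = -32 - 5 = -37)
35*(o(5 + 2, -5) + 45) = 35*(-37 + 45) = 35*8 = 280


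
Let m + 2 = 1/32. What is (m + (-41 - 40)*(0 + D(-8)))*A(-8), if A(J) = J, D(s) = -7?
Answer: -18081/4 ≈ -4520.3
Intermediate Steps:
m = -63/32 (m = -2 + 1/32 = -63/32 ≈ -1.9688)
(m + (-41 - 40)*(0 + D(-8)))*A(-8) = (-63/32 + (-41 - 40)*(0 - 7))*(-8) = (-63/32 - 81*(-7))*(-8) = (-63/32 + 567)*(-8) = (18081/32)*(-8) = -18081/4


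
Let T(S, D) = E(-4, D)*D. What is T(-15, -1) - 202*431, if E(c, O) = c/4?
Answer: -87061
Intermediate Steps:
E(c, O) = c/4 (E(c, O) = c*(¼) = c/4)
T(S, D) = -D (T(S, D) = ((¼)*(-4))*D = -D)
T(-15, -1) - 202*431 = -1*(-1) - 202*431 = 1 - 87062 = -87061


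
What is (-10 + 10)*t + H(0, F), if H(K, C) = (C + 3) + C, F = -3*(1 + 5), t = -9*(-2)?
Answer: -33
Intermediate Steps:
t = 18
F = -18 (F = -3*6 = -18)
H(K, C) = 3 + 2*C (H(K, C) = (3 + C) + C = 3 + 2*C)
(-10 + 10)*t + H(0, F) = (-10 + 10)*18 + (3 + 2*(-18)) = 0*18 + (3 - 36) = 0 - 33 = -33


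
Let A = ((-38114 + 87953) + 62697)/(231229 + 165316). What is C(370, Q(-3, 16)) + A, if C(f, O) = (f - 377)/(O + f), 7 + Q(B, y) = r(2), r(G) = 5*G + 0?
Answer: 39200113/147911285 ≈ 0.26502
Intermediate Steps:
r(G) = 5*G
Q(B, y) = 3 (Q(B, y) = -7 + 5*2 = -7 + 10 = 3)
C(f, O) = (-377 + f)/(O + f)
A = 112536/396545 (A = (49839 + 62697)/396545 = 112536*(1/396545) = 112536/396545 ≈ 0.28379)
C(370, Q(-3, 16)) + A = (-377 + 370)/(3 + 370) + 112536/396545 = -7/373 + 112536/396545 = 39200113/147911285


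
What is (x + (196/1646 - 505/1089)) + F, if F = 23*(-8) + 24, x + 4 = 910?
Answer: 668291369/896247 ≈ 745.66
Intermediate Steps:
x = 906 (x = -4 + 910 = 906)
F = -160 (F = -184 + 24 = -160)
(x + (196/1646 - 505/1089)) + F = (906 + (196/1646 - 505/1089)) - 160 = (906 + (196*(1/1646) - 505*1/1089)) - 160 = (906 + (98/823 - 505/1089)) - 160 = (906 - 308893/896247) - 160 = 811690889/896247 - 160 = 668291369/896247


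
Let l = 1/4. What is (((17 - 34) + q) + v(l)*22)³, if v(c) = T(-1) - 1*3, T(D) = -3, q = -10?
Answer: -4019679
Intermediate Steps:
l = ¼ ≈ 0.25000
v(c) = -6 (v(c) = -3 - 1*3 = -3 - 3 = -6)
(((17 - 34) + q) + v(l)*22)³ = (((17 - 34) - 10) - 6*22)³ = ((-17 - 10) - 132)³ = (-27 - 132)³ = (-159)³ = -4019679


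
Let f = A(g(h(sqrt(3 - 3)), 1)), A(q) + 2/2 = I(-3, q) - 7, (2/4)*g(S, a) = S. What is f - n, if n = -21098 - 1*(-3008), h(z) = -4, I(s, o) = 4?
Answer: 18086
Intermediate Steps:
g(S, a) = 2*S
n = -18090 (n = -21098 + 3008 = -18090)
A(q) = -4 (A(q) = -1 + (4 - 7) = -1 - 3 = -4)
f = -4
f - n = -4 - 1*(-18090) = -4 + 18090 = 18086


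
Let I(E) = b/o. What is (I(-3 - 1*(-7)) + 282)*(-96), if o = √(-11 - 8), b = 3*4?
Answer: -27072 + 1152*I*√19/19 ≈ -27072.0 + 264.29*I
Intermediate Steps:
b = 12
o = I*√19 (o = √(-19) = I*√19 ≈ 4.3589*I)
I(E) = -12*I*√19/19 (I(E) = 12/((I*√19)) = 12*(-I*√19/19) = -12*I*√19/19)
(I(-3 - 1*(-7)) + 282)*(-96) = (-12*I*√19/19 + 282)*(-96) = (282 - 12*I*√19/19)*(-96) = -27072 + 1152*I*√19/19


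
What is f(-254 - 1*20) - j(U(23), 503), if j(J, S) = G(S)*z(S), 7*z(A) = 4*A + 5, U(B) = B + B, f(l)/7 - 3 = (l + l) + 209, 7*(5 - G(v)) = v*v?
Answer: 510133310/49 ≈ 1.0411e+7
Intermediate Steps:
G(v) = 5 - v**2/7 (G(v) = 5 - v*v/7 = 5 - v**2/7)
f(l) = 1484 + 14*l (f(l) = 21 + 7*((l + l) + 209) = 21 + 7*(2*l + 209) = 21 + 7*(209 + 2*l) = 21 + (1463 + 14*l) = 1484 + 14*l)
U(B) = 2*B
z(A) = 5/7 + 4*A/7 (z(A) = (4*A + 5)/7 = (5 + 4*A)/7 = 5/7 + 4*A/7)
j(J, S) = (5 - S**2/7)*(5/7 + 4*S/7)
f(-254 - 1*20) - j(U(23), 503) = (1484 + 14*(-254 - 1*20)) - (-1)*(-35 + 503**2)*(5 + 4*503)/49 = (1484 + 14*(-254 - 20)) - (-1)*(-35 + 253009)*(5 + 2012)/49 = (1484 + 14*(-274)) - (-1)*252974*2017/49 = (1484 - 3836) - 1*(-510248558/49) = -2352 + 510248558/49 = 510133310/49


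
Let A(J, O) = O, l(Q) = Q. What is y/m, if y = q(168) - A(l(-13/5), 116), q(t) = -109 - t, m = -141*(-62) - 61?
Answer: -393/8681 ≈ -0.045271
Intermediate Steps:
m = 8681 (m = 8742 - 61 = 8681)
y = -393 (y = (-109 - 1*168) - 1*116 = (-109 - 168) - 116 = -277 - 116 = -393)
y/m = -393/8681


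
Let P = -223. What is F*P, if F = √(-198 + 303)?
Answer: -223*√105 ≈ -2285.1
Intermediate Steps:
F = √105 ≈ 10.247
F*P = √105*(-223) = -223*√105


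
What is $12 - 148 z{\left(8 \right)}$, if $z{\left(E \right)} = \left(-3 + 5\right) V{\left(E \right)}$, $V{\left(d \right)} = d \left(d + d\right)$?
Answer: $-37876$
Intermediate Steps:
$V{\left(d \right)} = 2 d^{2}$ ($V{\left(d \right)} = d 2 d = 2 d^{2}$)
$z{\left(E \right)} = 4 E^{2}$ ($z{\left(E \right)} = \left(-3 + 5\right) 2 E^{2} = 2 \cdot 2 E^{2} = 4 E^{2}$)
$12 - 148 z{\left(8 \right)} = 12 - 148 \cdot 4 \cdot 8^{2} = 12 - 148 \cdot 4 \cdot 64 = 12 - 37888 = -37876$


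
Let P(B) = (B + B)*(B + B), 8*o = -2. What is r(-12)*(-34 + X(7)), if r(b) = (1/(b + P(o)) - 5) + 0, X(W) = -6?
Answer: 9560/47 ≈ 203.40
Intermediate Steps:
o = -¼ (o = (⅛)*(-2) = -¼ ≈ -0.25000)
P(B) = 4*B² (P(B) = (2*B)*(2*B) = 4*B²)
r(b) = -5 + 1/(¼ + b) (r(b) = (1/(b + 4*(-¼)²) - 5) + 0 = (1/(b + 4*(1/16)) - 5) + 0 = (1/(b + ¼) - 5) + 0 = (1/(¼ + b) - 5) + 0 = (-5 + 1/(¼ + b)) + 0 = -5 + 1/(¼ + b))
r(-12)*(-34 + X(7)) = ((-1 - 20*(-12))/(1 + 4*(-12)))*(-34 - 6) = ((-1 + 240)/(1 - 48))*(-40) = (239/(-47))*(-40) = -1/47*239*(-40) = -239/47*(-40) = 9560/47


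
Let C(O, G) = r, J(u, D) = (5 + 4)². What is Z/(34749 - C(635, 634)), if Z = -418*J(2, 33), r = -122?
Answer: -33858/34871 ≈ -0.97095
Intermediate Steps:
J(u, D) = 81 (J(u, D) = 9² = 81)
C(O, G) = -122
Z = -33858 (Z = -418*81 = -33858)
Z/(34749 - C(635, 634)) = -33858/(34749 - 1*(-122)) = -33858/(34749 + 122) = -33858/34871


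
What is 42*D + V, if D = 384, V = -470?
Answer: 15658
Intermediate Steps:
42*D + V = 42*384 - 470 = 16128 - 470 = 15658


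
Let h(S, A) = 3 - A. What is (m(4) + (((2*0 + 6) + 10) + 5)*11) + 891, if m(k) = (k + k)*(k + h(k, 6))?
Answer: 1130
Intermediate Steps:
m(k) = 2*k*(-3 + k) (m(k) = (k + k)*(k + (3 - 1*6)) = (2*k)*(k + (3 - 6)) = (2*k)*(k - 3) = (2*k)*(-3 + k) = 2*k*(-3 + k))
(m(4) + (((2*0 + 6) + 10) + 5)*11) + 891 = (2*4*(-3 + 4) + (((2*0 + 6) + 10) + 5)*11) + 891 = (2*4*1 + (((0 + 6) + 10) + 5)*11) + 891 = (8 + ((6 + 10) + 5)*11) + 891 = (8 + (16 + 5)*11) + 891 = (8 + 21*11) + 891 = (8 + 231) + 891 = 239 + 891 = 1130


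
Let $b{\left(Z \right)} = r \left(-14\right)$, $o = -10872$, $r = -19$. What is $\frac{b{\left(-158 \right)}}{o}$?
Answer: $- \frac{133}{5436} \approx -0.024467$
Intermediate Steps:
$b{\left(Z \right)} = 266$ ($b{\left(Z \right)} = \left(-19\right) \left(-14\right) = 266$)
$\frac{b{\left(-158 \right)}}{o} = \frac{266}{-10872} = 266 \left(- \frac{1}{10872}\right) = - \frac{133}{5436}$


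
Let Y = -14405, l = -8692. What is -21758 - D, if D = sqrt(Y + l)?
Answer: -21758 - I*sqrt(23097) ≈ -21758.0 - 151.98*I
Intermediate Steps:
D = I*sqrt(23097) (D = sqrt(-14405 - 8692) = sqrt(-23097) = I*sqrt(23097) ≈ 151.98*I)
-21758 - D = -21758 - I*sqrt(23097)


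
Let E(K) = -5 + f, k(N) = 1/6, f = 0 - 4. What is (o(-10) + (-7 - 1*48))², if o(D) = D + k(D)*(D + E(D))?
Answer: 167281/36 ≈ 4646.7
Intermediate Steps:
f = -4
k(N) = ⅙
E(K) = -9 (E(K) = -5 - 4 = -9)
o(D) = -3/2 + 7*D/6 (o(D) = D + (D - 9)/6 = D + (-9 + D)/6 = D + (-3/2 + D/6) = -3/2 + 7*D/6)
(o(-10) + (-7 - 1*48))² = ((-3/2 + (7/6)*(-10)) + (-7 - 1*48))² = ((-3/2 - 35/3) + (-7 - 48))² = (-79/6 - 55)² = (-409/6)² = 167281/36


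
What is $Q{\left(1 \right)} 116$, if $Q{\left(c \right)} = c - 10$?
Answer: $-1044$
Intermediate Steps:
$Q{\left(c \right)} = -10 + c$ ($Q{\left(c \right)} = c - 10 = -10 + c$)
$Q{\left(1 \right)} 116 = \left(-10 + 1\right) 116 = \left(-9\right) 116 = -1044$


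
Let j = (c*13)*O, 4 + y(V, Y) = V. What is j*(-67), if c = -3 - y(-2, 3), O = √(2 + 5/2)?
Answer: -7839*√2/2 ≈ -5543.0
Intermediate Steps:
y(V, Y) = -4 + V
O = 3*√2/2 (O = √(2 + 5*(½)) = √(2 + 5/2) = √(9/2) = 3*√2/2 ≈ 2.1213)
c = 3 (c = -3 - (-4 - 2) = -3 - 1*(-6) = -3 + 6 = 3)
j = 117*√2/2 (j = (3*13)*(3*√2/2) = 39*(3*√2/2) = 117*√2/2 ≈ 82.731)
j*(-67) = (117*√2/2)*(-67) = -7839*√2/2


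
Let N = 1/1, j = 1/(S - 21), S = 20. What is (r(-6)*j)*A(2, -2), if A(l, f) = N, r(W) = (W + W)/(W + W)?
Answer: -1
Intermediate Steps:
r(W) = 1 (r(W) = (2*W)/((2*W)) = (2*W)*(1/(2*W)) = 1)
j = -1 (j = 1/(20 - 21) = 1/(-1) = -1)
N = 1
A(l, f) = 1
(r(-6)*j)*A(2, -2) = (1*(-1))*1 = -1*1 = -1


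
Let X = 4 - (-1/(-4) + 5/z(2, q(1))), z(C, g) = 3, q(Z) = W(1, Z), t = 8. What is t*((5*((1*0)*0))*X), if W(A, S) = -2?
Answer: 0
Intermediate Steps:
q(Z) = -2
X = 25/12 (X = 4 - (-1/(-4) + 5/3) = 4 - (-1*(-¼) + 5*(⅓)) = 4 - (¼ + 5/3) = 4 - 1*23/12 = 4 - 23/12 = 25/12 ≈ 2.0833)
t*((5*((1*0)*0))*X) = 8*((5*((1*0)*0))*(25/12)) = 8*((5*(0*0))*(25/12)) = 8*((5*0)*(25/12)) = 8*(0*(25/12)) = 8*0 = 0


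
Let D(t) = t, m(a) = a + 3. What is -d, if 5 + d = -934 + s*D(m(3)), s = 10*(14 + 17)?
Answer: -921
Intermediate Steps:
m(a) = 3 + a
s = 310 (s = 10*31 = 310)
d = 921 (d = -5 + (-934 + 310*(3 + 3)) = -5 + (-934 + 310*6) = -5 + (-934 + 1860) = -5 + 926 = 921)
-d = -1*921 = -921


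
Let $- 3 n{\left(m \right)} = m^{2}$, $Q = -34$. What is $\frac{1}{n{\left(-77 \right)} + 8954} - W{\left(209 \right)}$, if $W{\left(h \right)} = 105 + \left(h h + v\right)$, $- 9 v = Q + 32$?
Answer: $- \frac{8249192881}{188397} \approx -43786.0$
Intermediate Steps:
$v = \frac{2}{9}$ ($v = - \frac{-34 + 32}{9} = \left(- \frac{1}{9}\right) \left(-2\right) = \frac{2}{9} \approx 0.22222$)
$W{\left(h \right)} = \frac{947}{9} + h^{2}$ ($W{\left(h \right)} = 105 + \left(h h + \frac{2}{9}\right) = 105 + \left(h^{2} + \frac{2}{9}\right) = 105 + \left(\frac{2}{9} + h^{2}\right) = \frac{947}{9} + h^{2}$)
$n{\left(m \right)} = - \frac{m^{2}}{3}$
$\frac{1}{n{\left(-77 \right)} + 8954} - W{\left(209 \right)} = \frac{1}{- \frac{\left(-77\right)^{2}}{3} + 8954} - \left(\frac{947}{9} + 209^{2}\right) = \frac{1}{\left(- \frac{1}{3}\right) 5929 + 8954} - \left(\frac{947}{9} + 43681\right) = \frac{1}{- \frac{5929}{3} + 8954} - \frac{394076}{9} = \frac{1}{\frac{20933}{3}} - \frac{394076}{9} = \frac{3}{20933} - \frac{394076}{9} = - \frac{8249192881}{188397}$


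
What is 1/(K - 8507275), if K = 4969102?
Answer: -1/3538173 ≈ -2.8263e-7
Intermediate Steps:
1/(K - 8507275) = 1/(4969102 - 8507275) = 1/(-3538173) = -1/3538173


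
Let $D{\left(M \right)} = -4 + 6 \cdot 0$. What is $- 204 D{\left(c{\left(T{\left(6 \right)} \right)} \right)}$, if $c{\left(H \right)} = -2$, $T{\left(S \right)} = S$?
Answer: $816$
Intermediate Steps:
$D{\left(M \right)} = -4$ ($D{\left(M \right)} = -4 + 0 = -4$)
$- 204 D{\left(c{\left(T{\left(6 \right)} \right)} \right)} = \left(-204\right) \left(-4\right) = 816$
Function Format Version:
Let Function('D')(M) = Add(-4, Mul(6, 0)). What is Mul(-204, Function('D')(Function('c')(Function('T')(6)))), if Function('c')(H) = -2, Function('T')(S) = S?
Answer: 816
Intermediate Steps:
Function('D')(M) = -4 (Function('D')(M) = Add(-4, 0) = -4)
Mul(-204, Function('D')(Function('c')(Function('T')(6)))) = Mul(-204, -4) = 816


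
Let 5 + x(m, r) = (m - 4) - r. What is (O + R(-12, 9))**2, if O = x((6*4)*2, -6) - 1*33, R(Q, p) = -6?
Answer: 36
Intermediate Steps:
x(m, r) = -9 + m - r (x(m, r) = -5 + ((m - 4) - r) = -5 + ((-4 + m) - r) = -5 + (-4 + m - r) = -9 + m - r)
O = 12 (O = (-9 + (6*4)*2 - 1*(-6)) - 1*33 = (-9 + 24*2 + 6) - 33 = (-9 + 48 + 6) - 33 = 45 - 33 = 12)
(O + R(-12, 9))**2 = (12 - 6)**2 = 6**2 = 36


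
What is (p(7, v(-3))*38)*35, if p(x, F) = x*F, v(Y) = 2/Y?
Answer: -18620/3 ≈ -6206.7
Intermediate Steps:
p(x, F) = F*x
(p(7, v(-3))*38)*35 = (((2/(-3))*7)*38)*35 = (((2*(-⅓))*7)*38)*35 = (-⅔*7*38)*35 = -14/3*38*35 = -532/3*35 = -18620/3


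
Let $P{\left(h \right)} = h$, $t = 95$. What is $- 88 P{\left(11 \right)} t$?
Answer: $-91960$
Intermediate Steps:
$- 88 P{\left(11 \right)} t = \left(-88\right) 11 \cdot 95 = \left(-968\right) 95 = -91960$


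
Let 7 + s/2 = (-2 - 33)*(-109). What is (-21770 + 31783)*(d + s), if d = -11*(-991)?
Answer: 185410721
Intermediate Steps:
s = 7616 (s = -14 + 2*((-2 - 33)*(-109)) = -14 + 2*(-35*(-109)) = -14 + 2*3815 = -14 + 7630 = 7616)
d = 10901
(-21770 + 31783)*(d + s) = (-21770 + 31783)*(10901 + 7616) = 10013*18517 = 185410721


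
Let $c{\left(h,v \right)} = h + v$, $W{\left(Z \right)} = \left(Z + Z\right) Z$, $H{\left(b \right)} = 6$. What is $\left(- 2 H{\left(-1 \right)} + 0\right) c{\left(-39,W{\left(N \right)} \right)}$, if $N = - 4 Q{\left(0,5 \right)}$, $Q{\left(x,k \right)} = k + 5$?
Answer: $-37932$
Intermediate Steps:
$Q{\left(x,k \right)} = 5 + k$
$N = -40$ ($N = - 4 \left(5 + 5\right) = \left(-4\right) 10 = -40$)
$W{\left(Z \right)} = 2 Z^{2}$ ($W{\left(Z \right)} = 2 Z Z = 2 Z^{2}$)
$\left(- 2 H{\left(-1 \right)} + 0\right) c{\left(-39,W{\left(N \right)} \right)} = \left(\left(-2\right) 6 + 0\right) \left(-39 + 2 \left(-40\right)^{2}\right) = \left(-12 + 0\right) \left(-39 + 2 \cdot 1600\right) = - 12 \left(-39 + 3200\right) = \left(-12\right) 3161 = -37932$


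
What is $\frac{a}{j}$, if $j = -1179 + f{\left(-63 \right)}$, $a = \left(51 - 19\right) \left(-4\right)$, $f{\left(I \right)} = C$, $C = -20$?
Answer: $\frac{128}{1199} \approx 0.10676$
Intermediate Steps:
$f{\left(I \right)} = -20$
$a = -128$ ($a = 32 \left(-4\right) = -128$)
$j = -1199$ ($j = -1179 - 20 = -1199$)
$\frac{a}{j} = - \frac{128}{-1199} = \left(-128\right) \left(- \frac{1}{1199}\right) = \frac{128}{1199}$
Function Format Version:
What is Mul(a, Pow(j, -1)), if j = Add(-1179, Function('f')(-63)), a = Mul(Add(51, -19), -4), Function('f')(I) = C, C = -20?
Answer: Rational(128, 1199) ≈ 0.10676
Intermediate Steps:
Function('f')(I) = -20
a = -128 (a = Mul(32, -4) = -128)
j = -1199 (j = Add(-1179, -20) = -1199)
Mul(a, Pow(j, -1)) = Mul(-128, Pow(-1199, -1)) = Mul(-128, Rational(-1, 1199)) = Rational(128, 1199)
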